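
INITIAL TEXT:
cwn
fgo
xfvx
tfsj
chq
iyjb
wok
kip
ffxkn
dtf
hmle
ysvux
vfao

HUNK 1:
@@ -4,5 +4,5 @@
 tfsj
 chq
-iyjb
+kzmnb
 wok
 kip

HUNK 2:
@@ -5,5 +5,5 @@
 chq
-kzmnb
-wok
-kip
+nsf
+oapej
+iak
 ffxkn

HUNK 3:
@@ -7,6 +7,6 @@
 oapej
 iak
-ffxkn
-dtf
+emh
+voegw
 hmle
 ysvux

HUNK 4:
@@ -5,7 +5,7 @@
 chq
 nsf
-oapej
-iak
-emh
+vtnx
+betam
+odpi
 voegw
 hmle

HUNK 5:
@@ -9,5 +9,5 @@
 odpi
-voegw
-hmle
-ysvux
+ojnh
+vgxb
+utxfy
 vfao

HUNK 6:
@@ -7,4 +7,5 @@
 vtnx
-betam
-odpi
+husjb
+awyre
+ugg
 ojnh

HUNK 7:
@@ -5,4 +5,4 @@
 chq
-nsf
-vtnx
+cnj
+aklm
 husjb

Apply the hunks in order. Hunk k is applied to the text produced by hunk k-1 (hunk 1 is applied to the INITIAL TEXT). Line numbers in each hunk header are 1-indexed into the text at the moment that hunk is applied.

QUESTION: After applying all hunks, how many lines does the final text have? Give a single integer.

Hunk 1: at line 4 remove [iyjb] add [kzmnb] -> 13 lines: cwn fgo xfvx tfsj chq kzmnb wok kip ffxkn dtf hmle ysvux vfao
Hunk 2: at line 5 remove [kzmnb,wok,kip] add [nsf,oapej,iak] -> 13 lines: cwn fgo xfvx tfsj chq nsf oapej iak ffxkn dtf hmle ysvux vfao
Hunk 3: at line 7 remove [ffxkn,dtf] add [emh,voegw] -> 13 lines: cwn fgo xfvx tfsj chq nsf oapej iak emh voegw hmle ysvux vfao
Hunk 4: at line 5 remove [oapej,iak,emh] add [vtnx,betam,odpi] -> 13 lines: cwn fgo xfvx tfsj chq nsf vtnx betam odpi voegw hmle ysvux vfao
Hunk 5: at line 9 remove [voegw,hmle,ysvux] add [ojnh,vgxb,utxfy] -> 13 lines: cwn fgo xfvx tfsj chq nsf vtnx betam odpi ojnh vgxb utxfy vfao
Hunk 6: at line 7 remove [betam,odpi] add [husjb,awyre,ugg] -> 14 lines: cwn fgo xfvx tfsj chq nsf vtnx husjb awyre ugg ojnh vgxb utxfy vfao
Hunk 7: at line 5 remove [nsf,vtnx] add [cnj,aklm] -> 14 lines: cwn fgo xfvx tfsj chq cnj aklm husjb awyre ugg ojnh vgxb utxfy vfao
Final line count: 14

Answer: 14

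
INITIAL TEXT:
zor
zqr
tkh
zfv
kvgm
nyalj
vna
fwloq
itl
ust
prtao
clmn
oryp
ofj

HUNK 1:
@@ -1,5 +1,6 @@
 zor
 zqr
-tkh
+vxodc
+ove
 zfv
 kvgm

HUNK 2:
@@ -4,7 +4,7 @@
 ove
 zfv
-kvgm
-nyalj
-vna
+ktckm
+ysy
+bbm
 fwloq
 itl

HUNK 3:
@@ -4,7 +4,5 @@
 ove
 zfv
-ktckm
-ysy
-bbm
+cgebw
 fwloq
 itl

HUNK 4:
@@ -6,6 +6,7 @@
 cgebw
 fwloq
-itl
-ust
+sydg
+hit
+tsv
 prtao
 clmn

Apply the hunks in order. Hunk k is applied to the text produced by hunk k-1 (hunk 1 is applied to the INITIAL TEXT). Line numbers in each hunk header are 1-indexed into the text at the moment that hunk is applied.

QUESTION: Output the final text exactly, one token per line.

Answer: zor
zqr
vxodc
ove
zfv
cgebw
fwloq
sydg
hit
tsv
prtao
clmn
oryp
ofj

Derivation:
Hunk 1: at line 1 remove [tkh] add [vxodc,ove] -> 15 lines: zor zqr vxodc ove zfv kvgm nyalj vna fwloq itl ust prtao clmn oryp ofj
Hunk 2: at line 4 remove [kvgm,nyalj,vna] add [ktckm,ysy,bbm] -> 15 lines: zor zqr vxodc ove zfv ktckm ysy bbm fwloq itl ust prtao clmn oryp ofj
Hunk 3: at line 4 remove [ktckm,ysy,bbm] add [cgebw] -> 13 lines: zor zqr vxodc ove zfv cgebw fwloq itl ust prtao clmn oryp ofj
Hunk 4: at line 6 remove [itl,ust] add [sydg,hit,tsv] -> 14 lines: zor zqr vxodc ove zfv cgebw fwloq sydg hit tsv prtao clmn oryp ofj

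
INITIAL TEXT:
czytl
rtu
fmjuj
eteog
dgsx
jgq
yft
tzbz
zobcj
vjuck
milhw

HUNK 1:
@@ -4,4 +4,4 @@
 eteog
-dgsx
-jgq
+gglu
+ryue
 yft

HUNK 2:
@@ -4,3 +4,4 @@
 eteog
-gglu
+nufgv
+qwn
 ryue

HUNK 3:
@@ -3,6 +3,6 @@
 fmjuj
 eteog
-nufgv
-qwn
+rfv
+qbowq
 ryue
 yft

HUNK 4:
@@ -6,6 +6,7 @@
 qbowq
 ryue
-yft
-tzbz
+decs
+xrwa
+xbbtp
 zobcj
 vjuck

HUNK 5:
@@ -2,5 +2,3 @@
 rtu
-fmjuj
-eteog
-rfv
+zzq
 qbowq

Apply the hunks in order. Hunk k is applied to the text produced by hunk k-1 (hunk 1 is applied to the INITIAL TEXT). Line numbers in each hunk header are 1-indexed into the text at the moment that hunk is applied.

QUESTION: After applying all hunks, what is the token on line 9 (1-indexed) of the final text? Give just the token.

Hunk 1: at line 4 remove [dgsx,jgq] add [gglu,ryue] -> 11 lines: czytl rtu fmjuj eteog gglu ryue yft tzbz zobcj vjuck milhw
Hunk 2: at line 4 remove [gglu] add [nufgv,qwn] -> 12 lines: czytl rtu fmjuj eteog nufgv qwn ryue yft tzbz zobcj vjuck milhw
Hunk 3: at line 3 remove [nufgv,qwn] add [rfv,qbowq] -> 12 lines: czytl rtu fmjuj eteog rfv qbowq ryue yft tzbz zobcj vjuck milhw
Hunk 4: at line 6 remove [yft,tzbz] add [decs,xrwa,xbbtp] -> 13 lines: czytl rtu fmjuj eteog rfv qbowq ryue decs xrwa xbbtp zobcj vjuck milhw
Hunk 5: at line 2 remove [fmjuj,eteog,rfv] add [zzq] -> 11 lines: czytl rtu zzq qbowq ryue decs xrwa xbbtp zobcj vjuck milhw
Final line 9: zobcj

Answer: zobcj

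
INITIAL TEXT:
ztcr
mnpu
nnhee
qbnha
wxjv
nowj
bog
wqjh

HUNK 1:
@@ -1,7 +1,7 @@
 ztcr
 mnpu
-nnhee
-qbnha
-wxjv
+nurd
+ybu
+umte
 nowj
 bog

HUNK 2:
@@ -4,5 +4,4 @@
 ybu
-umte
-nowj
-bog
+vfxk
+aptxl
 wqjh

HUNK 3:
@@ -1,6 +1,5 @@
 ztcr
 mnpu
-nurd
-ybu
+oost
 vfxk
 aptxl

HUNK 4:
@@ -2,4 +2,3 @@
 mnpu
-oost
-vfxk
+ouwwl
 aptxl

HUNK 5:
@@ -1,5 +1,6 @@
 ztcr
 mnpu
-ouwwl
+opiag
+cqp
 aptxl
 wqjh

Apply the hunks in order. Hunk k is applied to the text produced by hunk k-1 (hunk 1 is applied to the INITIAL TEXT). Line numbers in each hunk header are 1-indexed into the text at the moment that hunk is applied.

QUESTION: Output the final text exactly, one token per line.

Hunk 1: at line 1 remove [nnhee,qbnha,wxjv] add [nurd,ybu,umte] -> 8 lines: ztcr mnpu nurd ybu umte nowj bog wqjh
Hunk 2: at line 4 remove [umte,nowj,bog] add [vfxk,aptxl] -> 7 lines: ztcr mnpu nurd ybu vfxk aptxl wqjh
Hunk 3: at line 1 remove [nurd,ybu] add [oost] -> 6 lines: ztcr mnpu oost vfxk aptxl wqjh
Hunk 4: at line 2 remove [oost,vfxk] add [ouwwl] -> 5 lines: ztcr mnpu ouwwl aptxl wqjh
Hunk 5: at line 1 remove [ouwwl] add [opiag,cqp] -> 6 lines: ztcr mnpu opiag cqp aptxl wqjh

Answer: ztcr
mnpu
opiag
cqp
aptxl
wqjh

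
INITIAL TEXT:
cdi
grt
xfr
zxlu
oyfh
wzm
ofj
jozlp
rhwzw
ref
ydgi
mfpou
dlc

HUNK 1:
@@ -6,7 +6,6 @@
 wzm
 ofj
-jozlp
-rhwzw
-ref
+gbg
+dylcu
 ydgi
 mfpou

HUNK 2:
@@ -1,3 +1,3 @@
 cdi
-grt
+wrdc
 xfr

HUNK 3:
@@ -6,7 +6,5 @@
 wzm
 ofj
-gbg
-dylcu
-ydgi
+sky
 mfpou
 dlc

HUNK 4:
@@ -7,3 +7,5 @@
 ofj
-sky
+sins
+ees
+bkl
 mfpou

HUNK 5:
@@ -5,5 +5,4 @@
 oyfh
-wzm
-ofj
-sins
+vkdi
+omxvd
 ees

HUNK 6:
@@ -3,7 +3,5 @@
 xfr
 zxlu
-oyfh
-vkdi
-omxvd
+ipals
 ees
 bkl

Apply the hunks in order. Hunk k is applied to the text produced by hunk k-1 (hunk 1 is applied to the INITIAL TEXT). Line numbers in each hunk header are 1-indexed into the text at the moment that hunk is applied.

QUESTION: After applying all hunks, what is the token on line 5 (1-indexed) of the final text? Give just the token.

Answer: ipals

Derivation:
Hunk 1: at line 6 remove [jozlp,rhwzw,ref] add [gbg,dylcu] -> 12 lines: cdi grt xfr zxlu oyfh wzm ofj gbg dylcu ydgi mfpou dlc
Hunk 2: at line 1 remove [grt] add [wrdc] -> 12 lines: cdi wrdc xfr zxlu oyfh wzm ofj gbg dylcu ydgi mfpou dlc
Hunk 3: at line 6 remove [gbg,dylcu,ydgi] add [sky] -> 10 lines: cdi wrdc xfr zxlu oyfh wzm ofj sky mfpou dlc
Hunk 4: at line 7 remove [sky] add [sins,ees,bkl] -> 12 lines: cdi wrdc xfr zxlu oyfh wzm ofj sins ees bkl mfpou dlc
Hunk 5: at line 5 remove [wzm,ofj,sins] add [vkdi,omxvd] -> 11 lines: cdi wrdc xfr zxlu oyfh vkdi omxvd ees bkl mfpou dlc
Hunk 6: at line 3 remove [oyfh,vkdi,omxvd] add [ipals] -> 9 lines: cdi wrdc xfr zxlu ipals ees bkl mfpou dlc
Final line 5: ipals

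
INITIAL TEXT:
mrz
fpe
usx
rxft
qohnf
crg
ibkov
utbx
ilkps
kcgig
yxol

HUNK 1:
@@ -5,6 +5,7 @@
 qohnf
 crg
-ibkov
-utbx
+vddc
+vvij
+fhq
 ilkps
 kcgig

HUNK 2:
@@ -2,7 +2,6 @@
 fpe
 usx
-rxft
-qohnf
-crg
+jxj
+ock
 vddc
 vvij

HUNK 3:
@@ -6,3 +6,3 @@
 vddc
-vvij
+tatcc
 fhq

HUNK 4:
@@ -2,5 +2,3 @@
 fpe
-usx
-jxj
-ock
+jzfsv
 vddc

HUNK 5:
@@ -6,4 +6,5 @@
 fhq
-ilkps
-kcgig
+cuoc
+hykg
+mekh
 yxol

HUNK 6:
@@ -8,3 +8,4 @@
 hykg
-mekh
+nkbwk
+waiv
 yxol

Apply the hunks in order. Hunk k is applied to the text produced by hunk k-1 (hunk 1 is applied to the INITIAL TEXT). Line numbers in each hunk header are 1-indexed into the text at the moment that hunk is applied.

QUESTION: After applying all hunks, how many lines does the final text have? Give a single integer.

Answer: 11

Derivation:
Hunk 1: at line 5 remove [ibkov,utbx] add [vddc,vvij,fhq] -> 12 lines: mrz fpe usx rxft qohnf crg vddc vvij fhq ilkps kcgig yxol
Hunk 2: at line 2 remove [rxft,qohnf,crg] add [jxj,ock] -> 11 lines: mrz fpe usx jxj ock vddc vvij fhq ilkps kcgig yxol
Hunk 3: at line 6 remove [vvij] add [tatcc] -> 11 lines: mrz fpe usx jxj ock vddc tatcc fhq ilkps kcgig yxol
Hunk 4: at line 2 remove [usx,jxj,ock] add [jzfsv] -> 9 lines: mrz fpe jzfsv vddc tatcc fhq ilkps kcgig yxol
Hunk 5: at line 6 remove [ilkps,kcgig] add [cuoc,hykg,mekh] -> 10 lines: mrz fpe jzfsv vddc tatcc fhq cuoc hykg mekh yxol
Hunk 6: at line 8 remove [mekh] add [nkbwk,waiv] -> 11 lines: mrz fpe jzfsv vddc tatcc fhq cuoc hykg nkbwk waiv yxol
Final line count: 11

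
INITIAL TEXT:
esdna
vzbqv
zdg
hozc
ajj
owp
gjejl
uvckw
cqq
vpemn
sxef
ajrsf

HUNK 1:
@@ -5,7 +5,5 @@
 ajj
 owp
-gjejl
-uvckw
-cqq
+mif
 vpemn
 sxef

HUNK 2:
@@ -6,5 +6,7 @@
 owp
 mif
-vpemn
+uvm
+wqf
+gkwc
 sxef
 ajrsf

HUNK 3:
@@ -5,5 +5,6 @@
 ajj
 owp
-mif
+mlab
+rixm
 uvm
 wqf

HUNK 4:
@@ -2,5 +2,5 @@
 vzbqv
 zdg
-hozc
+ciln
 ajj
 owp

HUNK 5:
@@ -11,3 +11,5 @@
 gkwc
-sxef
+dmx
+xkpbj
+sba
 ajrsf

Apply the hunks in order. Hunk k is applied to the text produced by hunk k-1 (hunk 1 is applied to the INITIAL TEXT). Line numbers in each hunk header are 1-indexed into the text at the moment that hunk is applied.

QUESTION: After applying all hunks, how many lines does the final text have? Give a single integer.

Answer: 15

Derivation:
Hunk 1: at line 5 remove [gjejl,uvckw,cqq] add [mif] -> 10 lines: esdna vzbqv zdg hozc ajj owp mif vpemn sxef ajrsf
Hunk 2: at line 6 remove [vpemn] add [uvm,wqf,gkwc] -> 12 lines: esdna vzbqv zdg hozc ajj owp mif uvm wqf gkwc sxef ajrsf
Hunk 3: at line 5 remove [mif] add [mlab,rixm] -> 13 lines: esdna vzbqv zdg hozc ajj owp mlab rixm uvm wqf gkwc sxef ajrsf
Hunk 4: at line 2 remove [hozc] add [ciln] -> 13 lines: esdna vzbqv zdg ciln ajj owp mlab rixm uvm wqf gkwc sxef ajrsf
Hunk 5: at line 11 remove [sxef] add [dmx,xkpbj,sba] -> 15 lines: esdna vzbqv zdg ciln ajj owp mlab rixm uvm wqf gkwc dmx xkpbj sba ajrsf
Final line count: 15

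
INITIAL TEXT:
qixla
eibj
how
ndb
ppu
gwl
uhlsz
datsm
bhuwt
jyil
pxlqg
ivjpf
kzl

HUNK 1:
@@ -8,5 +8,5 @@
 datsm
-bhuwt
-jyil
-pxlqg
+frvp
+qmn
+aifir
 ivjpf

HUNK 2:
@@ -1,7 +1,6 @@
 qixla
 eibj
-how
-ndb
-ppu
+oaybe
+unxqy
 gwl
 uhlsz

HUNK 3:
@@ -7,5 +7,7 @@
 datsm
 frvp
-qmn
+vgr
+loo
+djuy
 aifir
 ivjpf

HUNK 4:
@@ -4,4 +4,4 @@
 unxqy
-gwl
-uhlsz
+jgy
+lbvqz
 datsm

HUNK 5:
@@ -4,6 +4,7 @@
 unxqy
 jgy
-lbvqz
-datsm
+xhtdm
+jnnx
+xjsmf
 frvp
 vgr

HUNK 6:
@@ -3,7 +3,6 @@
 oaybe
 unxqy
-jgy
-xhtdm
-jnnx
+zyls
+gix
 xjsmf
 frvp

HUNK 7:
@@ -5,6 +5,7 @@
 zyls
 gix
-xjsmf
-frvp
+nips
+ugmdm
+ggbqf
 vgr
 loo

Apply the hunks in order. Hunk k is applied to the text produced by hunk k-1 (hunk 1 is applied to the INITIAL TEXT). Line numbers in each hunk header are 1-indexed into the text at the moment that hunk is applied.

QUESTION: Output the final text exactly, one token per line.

Hunk 1: at line 8 remove [bhuwt,jyil,pxlqg] add [frvp,qmn,aifir] -> 13 lines: qixla eibj how ndb ppu gwl uhlsz datsm frvp qmn aifir ivjpf kzl
Hunk 2: at line 1 remove [how,ndb,ppu] add [oaybe,unxqy] -> 12 lines: qixla eibj oaybe unxqy gwl uhlsz datsm frvp qmn aifir ivjpf kzl
Hunk 3: at line 7 remove [qmn] add [vgr,loo,djuy] -> 14 lines: qixla eibj oaybe unxqy gwl uhlsz datsm frvp vgr loo djuy aifir ivjpf kzl
Hunk 4: at line 4 remove [gwl,uhlsz] add [jgy,lbvqz] -> 14 lines: qixla eibj oaybe unxqy jgy lbvqz datsm frvp vgr loo djuy aifir ivjpf kzl
Hunk 5: at line 4 remove [lbvqz,datsm] add [xhtdm,jnnx,xjsmf] -> 15 lines: qixla eibj oaybe unxqy jgy xhtdm jnnx xjsmf frvp vgr loo djuy aifir ivjpf kzl
Hunk 6: at line 3 remove [jgy,xhtdm,jnnx] add [zyls,gix] -> 14 lines: qixla eibj oaybe unxqy zyls gix xjsmf frvp vgr loo djuy aifir ivjpf kzl
Hunk 7: at line 5 remove [xjsmf,frvp] add [nips,ugmdm,ggbqf] -> 15 lines: qixla eibj oaybe unxqy zyls gix nips ugmdm ggbqf vgr loo djuy aifir ivjpf kzl

Answer: qixla
eibj
oaybe
unxqy
zyls
gix
nips
ugmdm
ggbqf
vgr
loo
djuy
aifir
ivjpf
kzl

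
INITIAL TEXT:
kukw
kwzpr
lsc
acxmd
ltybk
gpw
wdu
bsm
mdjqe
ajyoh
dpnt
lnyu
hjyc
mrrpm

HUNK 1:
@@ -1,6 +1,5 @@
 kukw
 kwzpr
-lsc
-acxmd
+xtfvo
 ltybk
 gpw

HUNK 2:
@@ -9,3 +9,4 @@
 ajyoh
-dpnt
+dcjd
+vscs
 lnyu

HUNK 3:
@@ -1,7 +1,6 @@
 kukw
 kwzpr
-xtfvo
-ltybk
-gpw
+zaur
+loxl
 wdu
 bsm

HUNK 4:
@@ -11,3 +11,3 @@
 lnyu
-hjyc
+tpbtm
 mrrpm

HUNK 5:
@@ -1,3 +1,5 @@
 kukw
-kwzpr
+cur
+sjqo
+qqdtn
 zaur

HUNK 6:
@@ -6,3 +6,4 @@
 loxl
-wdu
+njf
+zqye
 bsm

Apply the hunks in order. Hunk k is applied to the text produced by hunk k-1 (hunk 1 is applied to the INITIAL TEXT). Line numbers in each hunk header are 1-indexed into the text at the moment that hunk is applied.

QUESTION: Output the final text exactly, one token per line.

Answer: kukw
cur
sjqo
qqdtn
zaur
loxl
njf
zqye
bsm
mdjqe
ajyoh
dcjd
vscs
lnyu
tpbtm
mrrpm

Derivation:
Hunk 1: at line 1 remove [lsc,acxmd] add [xtfvo] -> 13 lines: kukw kwzpr xtfvo ltybk gpw wdu bsm mdjqe ajyoh dpnt lnyu hjyc mrrpm
Hunk 2: at line 9 remove [dpnt] add [dcjd,vscs] -> 14 lines: kukw kwzpr xtfvo ltybk gpw wdu bsm mdjqe ajyoh dcjd vscs lnyu hjyc mrrpm
Hunk 3: at line 1 remove [xtfvo,ltybk,gpw] add [zaur,loxl] -> 13 lines: kukw kwzpr zaur loxl wdu bsm mdjqe ajyoh dcjd vscs lnyu hjyc mrrpm
Hunk 4: at line 11 remove [hjyc] add [tpbtm] -> 13 lines: kukw kwzpr zaur loxl wdu bsm mdjqe ajyoh dcjd vscs lnyu tpbtm mrrpm
Hunk 5: at line 1 remove [kwzpr] add [cur,sjqo,qqdtn] -> 15 lines: kukw cur sjqo qqdtn zaur loxl wdu bsm mdjqe ajyoh dcjd vscs lnyu tpbtm mrrpm
Hunk 6: at line 6 remove [wdu] add [njf,zqye] -> 16 lines: kukw cur sjqo qqdtn zaur loxl njf zqye bsm mdjqe ajyoh dcjd vscs lnyu tpbtm mrrpm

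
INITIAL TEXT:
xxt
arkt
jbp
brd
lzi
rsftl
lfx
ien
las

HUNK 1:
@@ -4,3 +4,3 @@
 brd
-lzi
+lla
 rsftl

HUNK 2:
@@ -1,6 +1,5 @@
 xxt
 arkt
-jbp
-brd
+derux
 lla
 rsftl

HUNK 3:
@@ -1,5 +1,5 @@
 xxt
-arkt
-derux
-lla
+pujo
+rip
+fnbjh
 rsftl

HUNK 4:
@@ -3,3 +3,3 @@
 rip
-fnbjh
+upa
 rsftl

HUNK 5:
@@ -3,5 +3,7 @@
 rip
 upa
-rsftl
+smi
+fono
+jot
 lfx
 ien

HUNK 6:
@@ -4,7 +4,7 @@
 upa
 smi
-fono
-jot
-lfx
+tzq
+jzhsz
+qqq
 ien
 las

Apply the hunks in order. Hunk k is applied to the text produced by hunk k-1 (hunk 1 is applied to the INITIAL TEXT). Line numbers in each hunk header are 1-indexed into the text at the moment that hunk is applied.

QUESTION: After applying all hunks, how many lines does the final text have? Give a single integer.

Hunk 1: at line 4 remove [lzi] add [lla] -> 9 lines: xxt arkt jbp brd lla rsftl lfx ien las
Hunk 2: at line 1 remove [jbp,brd] add [derux] -> 8 lines: xxt arkt derux lla rsftl lfx ien las
Hunk 3: at line 1 remove [arkt,derux,lla] add [pujo,rip,fnbjh] -> 8 lines: xxt pujo rip fnbjh rsftl lfx ien las
Hunk 4: at line 3 remove [fnbjh] add [upa] -> 8 lines: xxt pujo rip upa rsftl lfx ien las
Hunk 5: at line 3 remove [rsftl] add [smi,fono,jot] -> 10 lines: xxt pujo rip upa smi fono jot lfx ien las
Hunk 6: at line 4 remove [fono,jot,lfx] add [tzq,jzhsz,qqq] -> 10 lines: xxt pujo rip upa smi tzq jzhsz qqq ien las
Final line count: 10

Answer: 10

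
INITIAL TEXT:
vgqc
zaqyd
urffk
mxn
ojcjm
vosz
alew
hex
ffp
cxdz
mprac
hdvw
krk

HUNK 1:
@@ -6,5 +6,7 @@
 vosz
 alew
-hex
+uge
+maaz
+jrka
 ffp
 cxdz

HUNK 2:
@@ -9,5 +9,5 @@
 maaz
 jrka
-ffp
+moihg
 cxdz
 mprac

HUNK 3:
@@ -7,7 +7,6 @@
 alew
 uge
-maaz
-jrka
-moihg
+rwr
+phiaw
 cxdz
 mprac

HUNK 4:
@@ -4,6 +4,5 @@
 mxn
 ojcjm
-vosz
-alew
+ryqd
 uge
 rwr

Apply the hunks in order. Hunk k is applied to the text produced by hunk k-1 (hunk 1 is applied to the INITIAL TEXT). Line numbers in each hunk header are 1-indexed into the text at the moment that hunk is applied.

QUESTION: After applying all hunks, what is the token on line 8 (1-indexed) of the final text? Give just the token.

Hunk 1: at line 6 remove [hex] add [uge,maaz,jrka] -> 15 lines: vgqc zaqyd urffk mxn ojcjm vosz alew uge maaz jrka ffp cxdz mprac hdvw krk
Hunk 2: at line 9 remove [ffp] add [moihg] -> 15 lines: vgqc zaqyd urffk mxn ojcjm vosz alew uge maaz jrka moihg cxdz mprac hdvw krk
Hunk 3: at line 7 remove [maaz,jrka,moihg] add [rwr,phiaw] -> 14 lines: vgqc zaqyd urffk mxn ojcjm vosz alew uge rwr phiaw cxdz mprac hdvw krk
Hunk 4: at line 4 remove [vosz,alew] add [ryqd] -> 13 lines: vgqc zaqyd urffk mxn ojcjm ryqd uge rwr phiaw cxdz mprac hdvw krk
Final line 8: rwr

Answer: rwr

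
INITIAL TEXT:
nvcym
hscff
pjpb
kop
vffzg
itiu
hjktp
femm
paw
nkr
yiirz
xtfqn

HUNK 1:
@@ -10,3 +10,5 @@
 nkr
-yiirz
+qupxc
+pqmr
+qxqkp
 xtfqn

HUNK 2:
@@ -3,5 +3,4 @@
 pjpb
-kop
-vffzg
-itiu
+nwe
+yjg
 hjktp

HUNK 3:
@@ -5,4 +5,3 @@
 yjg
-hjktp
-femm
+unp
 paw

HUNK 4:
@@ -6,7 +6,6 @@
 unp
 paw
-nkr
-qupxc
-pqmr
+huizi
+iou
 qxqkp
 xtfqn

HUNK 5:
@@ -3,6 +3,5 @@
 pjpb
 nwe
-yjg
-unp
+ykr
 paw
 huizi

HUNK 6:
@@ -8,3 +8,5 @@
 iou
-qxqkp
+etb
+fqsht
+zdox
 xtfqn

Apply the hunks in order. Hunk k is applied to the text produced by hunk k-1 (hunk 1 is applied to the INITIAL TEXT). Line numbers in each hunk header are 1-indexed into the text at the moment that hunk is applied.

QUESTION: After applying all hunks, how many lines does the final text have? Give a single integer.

Answer: 12

Derivation:
Hunk 1: at line 10 remove [yiirz] add [qupxc,pqmr,qxqkp] -> 14 lines: nvcym hscff pjpb kop vffzg itiu hjktp femm paw nkr qupxc pqmr qxqkp xtfqn
Hunk 2: at line 3 remove [kop,vffzg,itiu] add [nwe,yjg] -> 13 lines: nvcym hscff pjpb nwe yjg hjktp femm paw nkr qupxc pqmr qxqkp xtfqn
Hunk 3: at line 5 remove [hjktp,femm] add [unp] -> 12 lines: nvcym hscff pjpb nwe yjg unp paw nkr qupxc pqmr qxqkp xtfqn
Hunk 4: at line 6 remove [nkr,qupxc,pqmr] add [huizi,iou] -> 11 lines: nvcym hscff pjpb nwe yjg unp paw huizi iou qxqkp xtfqn
Hunk 5: at line 3 remove [yjg,unp] add [ykr] -> 10 lines: nvcym hscff pjpb nwe ykr paw huizi iou qxqkp xtfqn
Hunk 6: at line 8 remove [qxqkp] add [etb,fqsht,zdox] -> 12 lines: nvcym hscff pjpb nwe ykr paw huizi iou etb fqsht zdox xtfqn
Final line count: 12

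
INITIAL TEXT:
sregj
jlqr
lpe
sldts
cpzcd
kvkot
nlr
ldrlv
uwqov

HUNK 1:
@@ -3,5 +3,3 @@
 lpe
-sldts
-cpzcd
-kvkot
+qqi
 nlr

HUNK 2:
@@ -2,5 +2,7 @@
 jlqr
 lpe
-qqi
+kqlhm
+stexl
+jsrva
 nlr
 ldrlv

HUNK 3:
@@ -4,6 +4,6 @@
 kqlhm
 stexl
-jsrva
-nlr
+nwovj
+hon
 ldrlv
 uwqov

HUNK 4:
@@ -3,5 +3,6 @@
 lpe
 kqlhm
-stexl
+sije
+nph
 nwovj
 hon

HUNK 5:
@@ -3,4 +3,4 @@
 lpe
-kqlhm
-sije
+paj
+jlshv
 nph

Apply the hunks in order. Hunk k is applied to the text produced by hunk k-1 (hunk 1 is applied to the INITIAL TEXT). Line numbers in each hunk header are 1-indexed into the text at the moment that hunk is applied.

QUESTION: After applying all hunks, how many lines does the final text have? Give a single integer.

Answer: 10

Derivation:
Hunk 1: at line 3 remove [sldts,cpzcd,kvkot] add [qqi] -> 7 lines: sregj jlqr lpe qqi nlr ldrlv uwqov
Hunk 2: at line 2 remove [qqi] add [kqlhm,stexl,jsrva] -> 9 lines: sregj jlqr lpe kqlhm stexl jsrva nlr ldrlv uwqov
Hunk 3: at line 4 remove [jsrva,nlr] add [nwovj,hon] -> 9 lines: sregj jlqr lpe kqlhm stexl nwovj hon ldrlv uwqov
Hunk 4: at line 3 remove [stexl] add [sije,nph] -> 10 lines: sregj jlqr lpe kqlhm sije nph nwovj hon ldrlv uwqov
Hunk 5: at line 3 remove [kqlhm,sije] add [paj,jlshv] -> 10 lines: sregj jlqr lpe paj jlshv nph nwovj hon ldrlv uwqov
Final line count: 10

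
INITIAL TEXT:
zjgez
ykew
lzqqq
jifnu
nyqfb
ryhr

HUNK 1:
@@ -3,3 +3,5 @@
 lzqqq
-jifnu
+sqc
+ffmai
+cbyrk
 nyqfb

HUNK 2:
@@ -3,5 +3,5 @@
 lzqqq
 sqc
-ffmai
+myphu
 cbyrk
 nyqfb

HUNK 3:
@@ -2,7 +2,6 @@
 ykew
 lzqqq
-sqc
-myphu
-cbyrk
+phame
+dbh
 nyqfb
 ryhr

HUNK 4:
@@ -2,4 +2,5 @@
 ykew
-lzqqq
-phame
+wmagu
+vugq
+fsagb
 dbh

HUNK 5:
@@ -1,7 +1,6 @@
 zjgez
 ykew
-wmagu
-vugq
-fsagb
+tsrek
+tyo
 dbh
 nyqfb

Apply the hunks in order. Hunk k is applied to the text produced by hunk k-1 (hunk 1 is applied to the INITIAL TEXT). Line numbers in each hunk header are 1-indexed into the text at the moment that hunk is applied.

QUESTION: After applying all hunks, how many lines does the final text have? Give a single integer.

Hunk 1: at line 3 remove [jifnu] add [sqc,ffmai,cbyrk] -> 8 lines: zjgez ykew lzqqq sqc ffmai cbyrk nyqfb ryhr
Hunk 2: at line 3 remove [ffmai] add [myphu] -> 8 lines: zjgez ykew lzqqq sqc myphu cbyrk nyqfb ryhr
Hunk 3: at line 2 remove [sqc,myphu,cbyrk] add [phame,dbh] -> 7 lines: zjgez ykew lzqqq phame dbh nyqfb ryhr
Hunk 4: at line 2 remove [lzqqq,phame] add [wmagu,vugq,fsagb] -> 8 lines: zjgez ykew wmagu vugq fsagb dbh nyqfb ryhr
Hunk 5: at line 1 remove [wmagu,vugq,fsagb] add [tsrek,tyo] -> 7 lines: zjgez ykew tsrek tyo dbh nyqfb ryhr
Final line count: 7

Answer: 7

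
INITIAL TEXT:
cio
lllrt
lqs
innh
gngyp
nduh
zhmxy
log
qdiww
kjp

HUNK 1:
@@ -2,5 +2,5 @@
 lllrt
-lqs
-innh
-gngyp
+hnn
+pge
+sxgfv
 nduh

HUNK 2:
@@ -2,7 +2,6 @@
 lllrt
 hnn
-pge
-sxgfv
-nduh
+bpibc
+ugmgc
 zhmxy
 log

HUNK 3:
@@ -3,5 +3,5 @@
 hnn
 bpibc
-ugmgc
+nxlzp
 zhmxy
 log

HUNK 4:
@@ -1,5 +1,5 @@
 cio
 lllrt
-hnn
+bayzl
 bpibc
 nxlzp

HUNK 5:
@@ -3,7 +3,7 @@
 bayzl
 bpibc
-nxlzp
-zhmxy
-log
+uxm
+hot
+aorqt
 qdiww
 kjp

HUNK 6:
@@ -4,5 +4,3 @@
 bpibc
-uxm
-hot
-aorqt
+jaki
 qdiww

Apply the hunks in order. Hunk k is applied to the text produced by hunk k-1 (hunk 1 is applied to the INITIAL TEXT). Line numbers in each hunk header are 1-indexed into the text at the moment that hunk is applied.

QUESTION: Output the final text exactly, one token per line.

Hunk 1: at line 2 remove [lqs,innh,gngyp] add [hnn,pge,sxgfv] -> 10 lines: cio lllrt hnn pge sxgfv nduh zhmxy log qdiww kjp
Hunk 2: at line 2 remove [pge,sxgfv,nduh] add [bpibc,ugmgc] -> 9 lines: cio lllrt hnn bpibc ugmgc zhmxy log qdiww kjp
Hunk 3: at line 3 remove [ugmgc] add [nxlzp] -> 9 lines: cio lllrt hnn bpibc nxlzp zhmxy log qdiww kjp
Hunk 4: at line 1 remove [hnn] add [bayzl] -> 9 lines: cio lllrt bayzl bpibc nxlzp zhmxy log qdiww kjp
Hunk 5: at line 3 remove [nxlzp,zhmxy,log] add [uxm,hot,aorqt] -> 9 lines: cio lllrt bayzl bpibc uxm hot aorqt qdiww kjp
Hunk 6: at line 4 remove [uxm,hot,aorqt] add [jaki] -> 7 lines: cio lllrt bayzl bpibc jaki qdiww kjp

Answer: cio
lllrt
bayzl
bpibc
jaki
qdiww
kjp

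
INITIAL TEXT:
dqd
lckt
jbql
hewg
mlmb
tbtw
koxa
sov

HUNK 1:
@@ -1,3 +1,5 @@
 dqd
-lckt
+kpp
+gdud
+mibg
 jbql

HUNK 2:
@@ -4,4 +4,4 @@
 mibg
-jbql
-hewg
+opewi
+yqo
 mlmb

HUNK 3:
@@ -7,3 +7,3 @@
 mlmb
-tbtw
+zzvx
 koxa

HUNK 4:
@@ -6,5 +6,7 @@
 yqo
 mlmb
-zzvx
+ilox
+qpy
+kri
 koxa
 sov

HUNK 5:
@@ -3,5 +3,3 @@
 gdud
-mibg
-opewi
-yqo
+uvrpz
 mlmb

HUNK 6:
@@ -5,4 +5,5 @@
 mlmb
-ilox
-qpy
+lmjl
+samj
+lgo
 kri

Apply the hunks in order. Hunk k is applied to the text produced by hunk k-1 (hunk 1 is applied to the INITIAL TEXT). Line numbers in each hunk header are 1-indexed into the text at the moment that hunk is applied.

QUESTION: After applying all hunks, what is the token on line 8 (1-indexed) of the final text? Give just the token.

Hunk 1: at line 1 remove [lckt] add [kpp,gdud,mibg] -> 10 lines: dqd kpp gdud mibg jbql hewg mlmb tbtw koxa sov
Hunk 2: at line 4 remove [jbql,hewg] add [opewi,yqo] -> 10 lines: dqd kpp gdud mibg opewi yqo mlmb tbtw koxa sov
Hunk 3: at line 7 remove [tbtw] add [zzvx] -> 10 lines: dqd kpp gdud mibg opewi yqo mlmb zzvx koxa sov
Hunk 4: at line 6 remove [zzvx] add [ilox,qpy,kri] -> 12 lines: dqd kpp gdud mibg opewi yqo mlmb ilox qpy kri koxa sov
Hunk 5: at line 3 remove [mibg,opewi,yqo] add [uvrpz] -> 10 lines: dqd kpp gdud uvrpz mlmb ilox qpy kri koxa sov
Hunk 6: at line 5 remove [ilox,qpy] add [lmjl,samj,lgo] -> 11 lines: dqd kpp gdud uvrpz mlmb lmjl samj lgo kri koxa sov
Final line 8: lgo

Answer: lgo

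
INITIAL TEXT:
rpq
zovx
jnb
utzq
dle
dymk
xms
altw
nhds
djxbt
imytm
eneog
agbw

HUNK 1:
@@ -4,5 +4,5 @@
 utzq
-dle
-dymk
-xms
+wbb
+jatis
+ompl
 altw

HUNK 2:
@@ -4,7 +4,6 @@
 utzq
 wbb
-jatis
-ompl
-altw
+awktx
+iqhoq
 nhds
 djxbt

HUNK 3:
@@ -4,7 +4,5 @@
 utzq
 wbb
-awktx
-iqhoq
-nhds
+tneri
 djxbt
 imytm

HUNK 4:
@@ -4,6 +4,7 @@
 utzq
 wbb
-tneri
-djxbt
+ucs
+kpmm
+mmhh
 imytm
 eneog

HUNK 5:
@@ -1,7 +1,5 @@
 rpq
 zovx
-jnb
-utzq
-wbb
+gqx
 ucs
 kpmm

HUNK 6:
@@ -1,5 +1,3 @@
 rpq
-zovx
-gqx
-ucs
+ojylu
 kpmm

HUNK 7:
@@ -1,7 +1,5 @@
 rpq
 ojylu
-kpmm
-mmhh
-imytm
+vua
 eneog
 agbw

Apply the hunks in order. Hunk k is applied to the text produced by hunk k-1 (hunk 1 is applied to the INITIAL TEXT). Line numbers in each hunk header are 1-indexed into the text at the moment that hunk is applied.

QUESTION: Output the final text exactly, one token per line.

Hunk 1: at line 4 remove [dle,dymk,xms] add [wbb,jatis,ompl] -> 13 lines: rpq zovx jnb utzq wbb jatis ompl altw nhds djxbt imytm eneog agbw
Hunk 2: at line 4 remove [jatis,ompl,altw] add [awktx,iqhoq] -> 12 lines: rpq zovx jnb utzq wbb awktx iqhoq nhds djxbt imytm eneog agbw
Hunk 3: at line 4 remove [awktx,iqhoq,nhds] add [tneri] -> 10 lines: rpq zovx jnb utzq wbb tneri djxbt imytm eneog agbw
Hunk 4: at line 4 remove [tneri,djxbt] add [ucs,kpmm,mmhh] -> 11 lines: rpq zovx jnb utzq wbb ucs kpmm mmhh imytm eneog agbw
Hunk 5: at line 1 remove [jnb,utzq,wbb] add [gqx] -> 9 lines: rpq zovx gqx ucs kpmm mmhh imytm eneog agbw
Hunk 6: at line 1 remove [zovx,gqx,ucs] add [ojylu] -> 7 lines: rpq ojylu kpmm mmhh imytm eneog agbw
Hunk 7: at line 1 remove [kpmm,mmhh,imytm] add [vua] -> 5 lines: rpq ojylu vua eneog agbw

Answer: rpq
ojylu
vua
eneog
agbw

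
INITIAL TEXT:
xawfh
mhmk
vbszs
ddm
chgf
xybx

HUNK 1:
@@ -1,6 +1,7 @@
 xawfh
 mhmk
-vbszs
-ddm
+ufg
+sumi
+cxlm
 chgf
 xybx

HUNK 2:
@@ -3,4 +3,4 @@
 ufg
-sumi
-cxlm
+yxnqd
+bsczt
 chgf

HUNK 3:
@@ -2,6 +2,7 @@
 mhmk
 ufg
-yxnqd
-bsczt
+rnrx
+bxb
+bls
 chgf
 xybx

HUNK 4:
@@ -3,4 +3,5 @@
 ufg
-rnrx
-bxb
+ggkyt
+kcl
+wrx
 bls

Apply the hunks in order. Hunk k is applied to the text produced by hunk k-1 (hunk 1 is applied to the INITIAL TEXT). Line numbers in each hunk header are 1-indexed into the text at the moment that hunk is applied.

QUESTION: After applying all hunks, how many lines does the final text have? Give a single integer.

Hunk 1: at line 1 remove [vbszs,ddm] add [ufg,sumi,cxlm] -> 7 lines: xawfh mhmk ufg sumi cxlm chgf xybx
Hunk 2: at line 3 remove [sumi,cxlm] add [yxnqd,bsczt] -> 7 lines: xawfh mhmk ufg yxnqd bsczt chgf xybx
Hunk 3: at line 2 remove [yxnqd,bsczt] add [rnrx,bxb,bls] -> 8 lines: xawfh mhmk ufg rnrx bxb bls chgf xybx
Hunk 4: at line 3 remove [rnrx,bxb] add [ggkyt,kcl,wrx] -> 9 lines: xawfh mhmk ufg ggkyt kcl wrx bls chgf xybx
Final line count: 9

Answer: 9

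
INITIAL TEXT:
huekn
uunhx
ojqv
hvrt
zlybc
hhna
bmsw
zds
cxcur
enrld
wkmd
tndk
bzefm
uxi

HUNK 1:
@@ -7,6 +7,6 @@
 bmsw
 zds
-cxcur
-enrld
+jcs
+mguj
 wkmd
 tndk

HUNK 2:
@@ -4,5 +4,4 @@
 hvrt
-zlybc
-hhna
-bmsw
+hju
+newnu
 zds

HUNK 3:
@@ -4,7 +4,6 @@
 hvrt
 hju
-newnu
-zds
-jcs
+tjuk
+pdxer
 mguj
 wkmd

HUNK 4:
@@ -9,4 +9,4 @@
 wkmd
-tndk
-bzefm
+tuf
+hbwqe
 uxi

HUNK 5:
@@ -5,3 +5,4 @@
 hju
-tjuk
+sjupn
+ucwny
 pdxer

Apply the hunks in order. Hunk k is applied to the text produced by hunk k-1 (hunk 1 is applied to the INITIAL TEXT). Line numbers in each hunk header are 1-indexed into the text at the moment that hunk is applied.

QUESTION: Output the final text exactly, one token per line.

Hunk 1: at line 7 remove [cxcur,enrld] add [jcs,mguj] -> 14 lines: huekn uunhx ojqv hvrt zlybc hhna bmsw zds jcs mguj wkmd tndk bzefm uxi
Hunk 2: at line 4 remove [zlybc,hhna,bmsw] add [hju,newnu] -> 13 lines: huekn uunhx ojqv hvrt hju newnu zds jcs mguj wkmd tndk bzefm uxi
Hunk 3: at line 4 remove [newnu,zds,jcs] add [tjuk,pdxer] -> 12 lines: huekn uunhx ojqv hvrt hju tjuk pdxer mguj wkmd tndk bzefm uxi
Hunk 4: at line 9 remove [tndk,bzefm] add [tuf,hbwqe] -> 12 lines: huekn uunhx ojqv hvrt hju tjuk pdxer mguj wkmd tuf hbwqe uxi
Hunk 5: at line 5 remove [tjuk] add [sjupn,ucwny] -> 13 lines: huekn uunhx ojqv hvrt hju sjupn ucwny pdxer mguj wkmd tuf hbwqe uxi

Answer: huekn
uunhx
ojqv
hvrt
hju
sjupn
ucwny
pdxer
mguj
wkmd
tuf
hbwqe
uxi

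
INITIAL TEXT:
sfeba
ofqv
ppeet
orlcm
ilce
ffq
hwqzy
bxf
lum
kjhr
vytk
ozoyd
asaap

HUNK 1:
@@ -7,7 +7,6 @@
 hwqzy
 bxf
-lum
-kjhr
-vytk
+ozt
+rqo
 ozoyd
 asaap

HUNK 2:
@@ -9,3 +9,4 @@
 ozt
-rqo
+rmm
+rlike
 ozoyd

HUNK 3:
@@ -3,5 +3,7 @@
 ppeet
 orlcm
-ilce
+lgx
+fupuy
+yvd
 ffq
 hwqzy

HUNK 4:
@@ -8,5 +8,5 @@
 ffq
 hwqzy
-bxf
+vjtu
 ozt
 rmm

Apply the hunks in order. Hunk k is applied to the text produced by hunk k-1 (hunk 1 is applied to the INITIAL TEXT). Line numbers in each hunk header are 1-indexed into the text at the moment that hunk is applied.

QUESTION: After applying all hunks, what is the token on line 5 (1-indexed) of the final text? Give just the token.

Answer: lgx

Derivation:
Hunk 1: at line 7 remove [lum,kjhr,vytk] add [ozt,rqo] -> 12 lines: sfeba ofqv ppeet orlcm ilce ffq hwqzy bxf ozt rqo ozoyd asaap
Hunk 2: at line 9 remove [rqo] add [rmm,rlike] -> 13 lines: sfeba ofqv ppeet orlcm ilce ffq hwqzy bxf ozt rmm rlike ozoyd asaap
Hunk 3: at line 3 remove [ilce] add [lgx,fupuy,yvd] -> 15 lines: sfeba ofqv ppeet orlcm lgx fupuy yvd ffq hwqzy bxf ozt rmm rlike ozoyd asaap
Hunk 4: at line 8 remove [bxf] add [vjtu] -> 15 lines: sfeba ofqv ppeet orlcm lgx fupuy yvd ffq hwqzy vjtu ozt rmm rlike ozoyd asaap
Final line 5: lgx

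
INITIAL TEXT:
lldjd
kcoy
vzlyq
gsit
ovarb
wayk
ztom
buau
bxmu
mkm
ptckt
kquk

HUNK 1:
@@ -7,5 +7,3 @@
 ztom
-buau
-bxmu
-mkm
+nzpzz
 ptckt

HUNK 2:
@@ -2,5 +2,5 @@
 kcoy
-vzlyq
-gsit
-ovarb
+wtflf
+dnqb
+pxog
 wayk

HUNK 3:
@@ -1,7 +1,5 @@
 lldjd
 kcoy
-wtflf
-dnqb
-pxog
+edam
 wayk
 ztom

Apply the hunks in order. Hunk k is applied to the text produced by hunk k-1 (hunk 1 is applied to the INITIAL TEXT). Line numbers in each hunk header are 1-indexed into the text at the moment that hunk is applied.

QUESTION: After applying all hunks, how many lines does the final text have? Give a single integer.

Hunk 1: at line 7 remove [buau,bxmu,mkm] add [nzpzz] -> 10 lines: lldjd kcoy vzlyq gsit ovarb wayk ztom nzpzz ptckt kquk
Hunk 2: at line 2 remove [vzlyq,gsit,ovarb] add [wtflf,dnqb,pxog] -> 10 lines: lldjd kcoy wtflf dnqb pxog wayk ztom nzpzz ptckt kquk
Hunk 3: at line 1 remove [wtflf,dnqb,pxog] add [edam] -> 8 lines: lldjd kcoy edam wayk ztom nzpzz ptckt kquk
Final line count: 8

Answer: 8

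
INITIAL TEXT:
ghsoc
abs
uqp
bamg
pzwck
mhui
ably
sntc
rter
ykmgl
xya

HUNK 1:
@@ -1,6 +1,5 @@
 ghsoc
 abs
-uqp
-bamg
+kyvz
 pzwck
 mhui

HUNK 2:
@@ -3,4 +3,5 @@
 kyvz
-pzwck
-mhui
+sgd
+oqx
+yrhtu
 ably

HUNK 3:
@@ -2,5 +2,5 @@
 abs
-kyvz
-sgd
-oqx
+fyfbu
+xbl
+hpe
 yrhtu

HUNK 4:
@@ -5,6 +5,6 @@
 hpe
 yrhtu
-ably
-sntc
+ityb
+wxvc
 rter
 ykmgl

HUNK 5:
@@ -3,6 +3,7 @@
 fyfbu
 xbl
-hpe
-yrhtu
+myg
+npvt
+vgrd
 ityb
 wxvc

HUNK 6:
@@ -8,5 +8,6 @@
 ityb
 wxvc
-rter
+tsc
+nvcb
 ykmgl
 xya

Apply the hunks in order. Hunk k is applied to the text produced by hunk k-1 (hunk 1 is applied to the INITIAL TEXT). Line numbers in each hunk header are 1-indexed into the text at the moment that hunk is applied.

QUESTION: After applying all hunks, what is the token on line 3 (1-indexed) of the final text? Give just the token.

Answer: fyfbu

Derivation:
Hunk 1: at line 1 remove [uqp,bamg] add [kyvz] -> 10 lines: ghsoc abs kyvz pzwck mhui ably sntc rter ykmgl xya
Hunk 2: at line 3 remove [pzwck,mhui] add [sgd,oqx,yrhtu] -> 11 lines: ghsoc abs kyvz sgd oqx yrhtu ably sntc rter ykmgl xya
Hunk 3: at line 2 remove [kyvz,sgd,oqx] add [fyfbu,xbl,hpe] -> 11 lines: ghsoc abs fyfbu xbl hpe yrhtu ably sntc rter ykmgl xya
Hunk 4: at line 5 remove [ably,sntc] add [ityb,wxvc] -> 11 lines: ghsoc abs fyfbu xbl hpe yrhtu ityb wxvc rter ykmgl xya
Hunk 5: at line 3 remove [hpe,yrhtu] add [myg,npvt,vgrd] -> 12 lines: ghsoc abs fyfbu xbl myg npvt vgrd ityb wxvc rter ykmgl xya
Hunk 6: at line 8 remove [rter] add [tsc,nvcb] -> 13 lines: ghsoc abs fyfbu xbl myg npvt vgrd ityb wxvc tsc nvcb ykmgl xya
Final line 3: fyfbu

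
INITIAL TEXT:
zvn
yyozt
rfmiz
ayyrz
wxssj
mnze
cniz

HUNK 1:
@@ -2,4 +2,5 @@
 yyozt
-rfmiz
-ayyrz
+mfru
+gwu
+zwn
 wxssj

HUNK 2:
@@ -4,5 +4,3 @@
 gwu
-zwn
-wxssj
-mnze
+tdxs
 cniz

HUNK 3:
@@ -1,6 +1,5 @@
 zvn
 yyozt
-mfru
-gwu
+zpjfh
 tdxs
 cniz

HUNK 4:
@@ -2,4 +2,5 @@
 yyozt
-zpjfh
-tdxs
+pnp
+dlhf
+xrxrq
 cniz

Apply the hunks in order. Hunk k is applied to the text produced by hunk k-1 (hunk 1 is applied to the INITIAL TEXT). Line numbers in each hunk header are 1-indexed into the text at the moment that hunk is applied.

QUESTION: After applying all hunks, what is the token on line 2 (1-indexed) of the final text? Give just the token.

Hunk 1: at line 2 remove [rfmiz,ayyrz] add [mfru,gwu,zwn] -> 8 lines: zvn yyozt mfru gwu zwn wxssj mnze cniz
Hunk 2: at line 4 remove [zwn,wxssj,mnze] add [tdxs] -> 6 lines: zvn yyozt mfru gwu tdxs cniz
Hunk 3: at line 1 remove [mfru,gwu] add [zpjfh] -> 5 lines: zvn yyozt zpjfh tdxs cniz
Hunk 4: at line 2 remove [zpjfh,tdxs] add [pnp,dlhf,xrxrq] -> 6 lines: zvn yyozt pnp dlhf xrxrq cniz
Final line 2: yyozt

Answer: yyozt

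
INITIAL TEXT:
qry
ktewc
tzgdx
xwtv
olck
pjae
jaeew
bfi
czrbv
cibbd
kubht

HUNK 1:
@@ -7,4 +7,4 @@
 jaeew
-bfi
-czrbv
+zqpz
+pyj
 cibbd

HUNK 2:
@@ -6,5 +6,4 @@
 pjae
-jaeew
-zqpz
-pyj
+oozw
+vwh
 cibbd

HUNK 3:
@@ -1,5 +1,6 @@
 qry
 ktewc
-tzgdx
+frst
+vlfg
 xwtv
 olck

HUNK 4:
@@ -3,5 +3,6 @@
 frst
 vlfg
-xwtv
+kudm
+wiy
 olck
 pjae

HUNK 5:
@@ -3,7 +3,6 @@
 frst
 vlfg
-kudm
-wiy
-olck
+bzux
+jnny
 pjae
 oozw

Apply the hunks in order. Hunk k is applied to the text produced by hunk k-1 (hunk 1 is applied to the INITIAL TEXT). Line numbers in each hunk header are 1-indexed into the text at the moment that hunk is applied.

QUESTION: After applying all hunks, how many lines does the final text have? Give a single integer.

Hunk 1: at line 7 remove [bfi,czrbv] add [zqpz,pyj] -> 11 lines: qry ktewc tzgdx xwtv olck pjae jaeew zqpz pyj cibbd kubht
Hunk 2: at line 6 remove [jaeew,zqpz,pyj] add [oozw,vwh] -> 10 lines: qry ktewc tzgdx xwtv olck pjae oozw vwh cibbd kubht
Hunk 3: at line 1 remove [tzgdx] add [frst,vlfg] -> 11 lines: qry ktewc frst vlfg xwtv olck pjae oozw vwh cibbd kubht
Hunk 4: at line 3 remove [xwtv] add [kudm,wiy] -> 12 lines: qry ktewc frst vlfg kudm wiy olck pjae oozw vwh cibbd kubht
Hunk 5: at line 3 remove [kudm,wiy,olck] add [bzux,jnny] -> 11 lines: qry ktewc frst vlfg bzux jnny pjae oozw vwh cibbd kubht
Final line count: 11

Answer: 11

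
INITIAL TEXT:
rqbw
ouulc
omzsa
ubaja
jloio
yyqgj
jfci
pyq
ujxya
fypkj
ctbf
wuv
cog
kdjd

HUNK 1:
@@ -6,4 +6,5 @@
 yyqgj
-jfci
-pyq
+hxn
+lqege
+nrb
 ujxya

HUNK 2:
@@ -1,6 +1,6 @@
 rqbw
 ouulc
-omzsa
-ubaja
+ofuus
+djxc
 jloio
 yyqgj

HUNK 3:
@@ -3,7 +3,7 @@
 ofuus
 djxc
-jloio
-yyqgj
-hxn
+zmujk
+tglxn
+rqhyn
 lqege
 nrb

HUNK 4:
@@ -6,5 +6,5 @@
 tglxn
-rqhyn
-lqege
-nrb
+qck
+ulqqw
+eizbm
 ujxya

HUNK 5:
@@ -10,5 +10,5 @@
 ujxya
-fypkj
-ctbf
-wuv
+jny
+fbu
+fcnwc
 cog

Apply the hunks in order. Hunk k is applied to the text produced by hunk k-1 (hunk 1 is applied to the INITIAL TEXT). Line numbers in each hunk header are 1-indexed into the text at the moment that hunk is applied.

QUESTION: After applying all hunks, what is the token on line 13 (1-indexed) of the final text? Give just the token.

Answer: fcnwc

Derivation:
Hunk 1: at line 6 remove [jfci,pyq] add [hxn,lqege,nrb] -> 15 lines: rqbw ouulc omzsa ubaja jloio yyqgj hxn lqege nrb ujxya fypkj ctbf wuv cog kdjd
Hunk 2: at line 1 remove [omzsa,ubaja] add [ofuus,djxc] -> 15 lines: rqbw ouulc ofuus djxc jloio yyqgj hxn lqege nrb ujxya fypkj ctbf wuv cog kdjd
Hunk 3: at line 3 remove [jloio,yyqgj,hxn] add [zmujk,tglxn,rqhyn] -> 15 lines: rqbw ouulc ofuus djxc zmujk tglxn rqhyn lqege nrb ujxya fypkj ctbf wuv cog kdjd
Hunk 4: at line 6 remove [rqhyn,lqege,nrb] add [qck,ulqqw,eizbm] -> 15 lines: rqbw ouulc ofuus djxc zmujk tglxn qck ulqqw eizbm ujxya fypkj ctbf wuv cog kdjd
Hunk 5: at line 10 remove [fypkj,ctbf,wuv] add [jny,fbu,fcnwc] -> 15 lines: rqbw ouulc ofuus djxc zmujk tglxn qck ulqqw eizbm ujxya jny fbu fcnwc cog kdjd
Final line 13: fcnwc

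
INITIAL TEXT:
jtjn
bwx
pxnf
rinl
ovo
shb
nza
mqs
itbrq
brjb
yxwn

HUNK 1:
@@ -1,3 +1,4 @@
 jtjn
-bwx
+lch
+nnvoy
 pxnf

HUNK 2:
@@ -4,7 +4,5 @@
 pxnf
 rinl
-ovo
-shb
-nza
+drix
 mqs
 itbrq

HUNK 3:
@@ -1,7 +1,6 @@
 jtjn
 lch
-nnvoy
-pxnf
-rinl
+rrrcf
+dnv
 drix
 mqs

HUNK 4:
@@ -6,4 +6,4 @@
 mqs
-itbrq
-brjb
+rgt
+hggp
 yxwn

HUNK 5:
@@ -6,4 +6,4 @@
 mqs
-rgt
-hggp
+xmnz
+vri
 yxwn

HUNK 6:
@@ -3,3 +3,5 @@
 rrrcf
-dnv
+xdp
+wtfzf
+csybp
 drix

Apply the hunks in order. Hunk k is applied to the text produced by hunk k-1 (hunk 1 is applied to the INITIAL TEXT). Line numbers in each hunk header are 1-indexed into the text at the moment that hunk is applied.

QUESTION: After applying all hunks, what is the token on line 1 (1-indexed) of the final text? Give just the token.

Hunk 1: at line 1 remove [bwx] add [lch,nnvoy] -> 12 lines: jtjn lch nnvoy pxnf rinl ovo shb nza mqs itbrq brjb yxwn
Hunk 2: at line 4 remove [ovo,shb,nza] add [drix] -> 10 lines: jtjn lch nnvoy pxnf rinl drix mqs itbrq brjb yxwn
Hunk 3: at line 1 remove [nnvoy,pxnf,rinl] add [rrrcf,dnv] -> 9 lines: jtjn lch rrrcf dnv drix mqs itbrq brjb yxwn
Hunk 4: at line 6 remove [itbrq,brjb] add [rgt,hggp] -> 9 lines: jtjn lch rrrcf dnv drix mqs rgt hggp yxwn
Hunk 5: at line 6 remove [rgt,hggp] add [xmnz,vri] -> 9 lines: jtjn lch rrrcf dnv drix mqs xmnz vri yxwn
Hunk 6: at line 3 remove [dnv] add [xdp,wtfzf,csybp] -> 11 lines: jtjn lch rrrcf xdp wtfzf csybp drix mqs xmnz vri yxwn
Final line 1: jtjn

Answer: jtjn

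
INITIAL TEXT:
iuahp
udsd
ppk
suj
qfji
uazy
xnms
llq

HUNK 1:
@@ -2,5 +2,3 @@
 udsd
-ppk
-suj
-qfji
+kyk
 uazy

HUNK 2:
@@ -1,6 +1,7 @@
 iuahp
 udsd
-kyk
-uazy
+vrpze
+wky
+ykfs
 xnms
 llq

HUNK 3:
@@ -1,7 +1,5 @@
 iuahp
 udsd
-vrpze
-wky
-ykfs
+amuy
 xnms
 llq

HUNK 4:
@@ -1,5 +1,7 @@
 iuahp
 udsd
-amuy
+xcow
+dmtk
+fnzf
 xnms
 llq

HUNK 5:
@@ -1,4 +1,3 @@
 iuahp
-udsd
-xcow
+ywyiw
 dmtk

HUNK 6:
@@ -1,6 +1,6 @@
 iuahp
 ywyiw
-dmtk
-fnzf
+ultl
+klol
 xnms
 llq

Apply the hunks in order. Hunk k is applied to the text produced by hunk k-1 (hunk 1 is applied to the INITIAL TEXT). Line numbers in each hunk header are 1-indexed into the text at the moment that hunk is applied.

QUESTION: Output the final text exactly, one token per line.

Answer: iuahp
ywyiw
ultl
klol
xnms
llq

Derivation:
Hunk 1: at line 2 remove [ppk,suj,qfji] add [kyk] -> 6 lines: iuahp udsd kyk uazy xnms llq
Hunk 2: at line 1 remove [kyk,uazy] add [vrpze,wky,ykfs] -> 7 lines: iuahp udsd vrpze wky ykfs xnms llq
Hunk 3: at line 1 remove [vrpze,wky,ykfs] add [amuy] -> 5 lines: iuahp udsd amuy xnms llq
Hunk 4: at line 1 remove [amuy] add [xcow,dmtk,fnzf] -> 7 lines: iuahp udsd xcow dmtk fnzf xnms llq
Hunk 5: at line 1 remove [udsd,xcow] add [ywyiw] -> 6 lines: iuahp ywyiw dmtk fnzf xnms llq
Hunk 6: at line 1 remove [dmtk,fnzf] add [ultl,klol] -> 6 lines: iuahp ywyiw ultl klol xnms llq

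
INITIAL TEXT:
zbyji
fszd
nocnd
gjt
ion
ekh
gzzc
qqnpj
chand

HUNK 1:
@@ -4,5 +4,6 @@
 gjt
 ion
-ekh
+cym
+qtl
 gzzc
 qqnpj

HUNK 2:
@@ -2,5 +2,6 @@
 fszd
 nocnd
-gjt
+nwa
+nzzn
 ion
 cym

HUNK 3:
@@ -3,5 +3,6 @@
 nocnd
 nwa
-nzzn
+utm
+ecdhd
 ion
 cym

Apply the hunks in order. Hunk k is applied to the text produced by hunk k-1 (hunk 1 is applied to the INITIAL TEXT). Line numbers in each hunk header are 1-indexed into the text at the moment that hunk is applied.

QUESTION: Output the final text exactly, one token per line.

Answer: zbyji
fszd
nocnd
nwa
utm
ecdhd
ion
cym
qtl
gzzc
qqnpj
chand

Derivation:
Hunk 1: at line 4 remove [ekh] add [cym,qtl] -> 10 lines: zbyji fszd nocnd gjt ion cym qtl gzzc qqnpj chand
Hunk 2: at line 2 remove [gjt] add [nwa,nzzn] -> 11 lines: zbyji fszd nocnd nwa nzzn ion cym qtl gzzc qqnpj chand
Hunk 3: at line 3 remove [nzzn] add [utm,ecdhd] -> 12 lines: zbyji fszd nocnd nwa utm ecdhd ion cym qtl gzzc qqnpj chand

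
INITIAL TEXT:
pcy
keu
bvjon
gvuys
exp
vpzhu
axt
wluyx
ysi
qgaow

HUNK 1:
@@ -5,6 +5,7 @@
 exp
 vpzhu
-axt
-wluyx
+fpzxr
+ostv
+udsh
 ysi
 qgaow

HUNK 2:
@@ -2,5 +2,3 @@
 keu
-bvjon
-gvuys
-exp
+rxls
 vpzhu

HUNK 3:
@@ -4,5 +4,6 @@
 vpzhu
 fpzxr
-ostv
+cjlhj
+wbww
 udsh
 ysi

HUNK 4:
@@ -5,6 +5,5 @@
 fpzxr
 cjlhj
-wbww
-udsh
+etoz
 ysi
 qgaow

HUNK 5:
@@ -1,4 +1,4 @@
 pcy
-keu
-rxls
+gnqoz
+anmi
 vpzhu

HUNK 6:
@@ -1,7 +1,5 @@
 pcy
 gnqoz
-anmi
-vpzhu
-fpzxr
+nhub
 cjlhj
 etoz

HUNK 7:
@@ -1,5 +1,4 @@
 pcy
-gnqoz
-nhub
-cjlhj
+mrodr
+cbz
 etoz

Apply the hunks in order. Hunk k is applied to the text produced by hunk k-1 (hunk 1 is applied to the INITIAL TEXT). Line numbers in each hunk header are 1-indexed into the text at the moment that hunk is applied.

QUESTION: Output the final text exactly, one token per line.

Answer: pcy
mrodr
cbz
etoz
ysi
qgaow

Derivation:
Hunk 1: at line 5 remove [axt,wluyx] add [fpzxr,ostv,udsh] -> 11 lines: pcy keu bvjon gvuys exp vpzhu fpzxr ostv udsh ysi qgaow
Hunk 2: at line 2 remove [bvjon,gvuys,exp] add [rxls] -> 9 lines: pcy keu rxls vpzhu fpzxr ostv udsh ysi qgaow
Hunk 3: at line 4 remove [ostv] add [cjlhj,wbww] -> 10 lines: pcy keu rxls vpzhu fpzxr cjlhj wbww udsh ysi qgaow
Hunk 4: at line 5 remove [wbww,udsh] add [etoz] -> 9 lines: pcy keu rxls vpzhu fpzxr cjlhj etoz ysi qgaow
Hunk 5: at line 1 remove [keu,rxls] add [gnqoz,anmi] -> 9 lines: pcy gnqoz anmi vpzhu fpzxr cjlhj etoz ysi qgaow
Hunk 6: at line 1 remove [anmi,vpzhu,fpzxr] add [nhub] -> 7 lines: pcy gnqoz nhub cjlhj etoz ysi qgaow
Hunk 7: at line 1 remove [gnqoz,nhub,cjlhj] add [mrodr,cbz] -> 6 lines: pcy mrodr cbz etoz ysi qgaow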